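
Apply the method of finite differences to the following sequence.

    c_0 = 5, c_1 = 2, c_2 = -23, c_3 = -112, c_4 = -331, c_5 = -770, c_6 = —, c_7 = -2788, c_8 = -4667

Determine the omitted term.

Using the first 6 terms:
-3, -25, -89, -219, -439
-22, -64, -130, -220
-42, -66, -90
-24, -24
Constant fourth difference = -24.
Extend forward: -90 − 24 = -114;  -220 − 114 = -334;  -439 − 334 = -773;  -770 − 773 = -1543

-1543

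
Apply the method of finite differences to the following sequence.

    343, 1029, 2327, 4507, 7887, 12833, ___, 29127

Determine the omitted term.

19759

Using the first 6 terms:
D1: 686, 1298, 2180, 3380, 4946
D2: 612, 882, 1200, 1566
D3: 270, 318, 366
D4: 48, 48
Constant fourth difference = 48.
Extend forward: 366 + 48 = 414;  1566 + 414 = 1980;  4946 + 1980 = 6926;  12833 + 6926 = 19759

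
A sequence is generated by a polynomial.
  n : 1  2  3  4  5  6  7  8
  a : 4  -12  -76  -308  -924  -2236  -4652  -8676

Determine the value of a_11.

Δ: -16, -64, -232, -616, -1312, -2416, -4024
Δ²: -48, -168, -384, -696, -1104, -1608
Δ³: -120, -216, -312, -408, -504
Δ⁴: -96, -96, -96, -96
The fourth differences are constant (-96).
-504 − 96 = -600;  -1608 − 600 = -2208;  -4024 − 2208 = -6232;  -8676 − 6232 = -14908
-600 − 96 = -696;  -2208 − 696 = -2904;  -6232 − 2904 = -9136;  -14908 − 9136 = -24044
-696 − 96 = -792;  -2904 − 792 = -3696;  -9136 − 3696 = -12832;  -24044 − 12832 = -36876

-36876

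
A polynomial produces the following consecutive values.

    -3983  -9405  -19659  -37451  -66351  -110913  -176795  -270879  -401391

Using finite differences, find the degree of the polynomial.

5

First differences: -5422, -10254, -17792, -28900, -44562, -65882, -94084, -130512
Second differences: -4832, -7538, -11108, -15662, -21320, -28202, -36428
Third differences: -2706, -3570, -4554, -5658, -6882, -8226
Fourth differences: -864, -984, -1104, -1224, -1344
Fifth differences: -120, -120, -120, -120
The fifth differences are constant, so the polynomial has degree 5.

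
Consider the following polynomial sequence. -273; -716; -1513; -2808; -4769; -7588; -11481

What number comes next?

First differences: -443, -797, -1295, -1961, -2819, -3893
Second differences: -354, -498, -666, -858, -1074
Third differences: -144, -168, -192, -216
Fourth differences: -24, -24, -24
Constant fourth difference = -24, so extend:
-216 − 24 = -240;  -1074 − 240 = -1314;  -3893 − 1314 = -5207;  -11481 − 5207 = -16688

-16688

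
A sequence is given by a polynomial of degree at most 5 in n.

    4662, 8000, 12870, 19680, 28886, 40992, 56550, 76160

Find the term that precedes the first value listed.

2496

D1: 3338, 4870, 6810, 9206, 12106, 15558, 19610
D2: 1532, 1940, 2396, 2900, 3452, 4052
D3: 408, 456, 504, 552, 600
D4: 48, 48, 48, 48
The fourth differences are constant at 48.
Work back: 408 − 48 = 360;  1532 − 360 = 1172;  3338 − 1172 = 2166;  4662 − 2166 = 2496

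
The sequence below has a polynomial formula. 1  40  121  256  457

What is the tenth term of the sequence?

39 , 81 , 135 , 201
42 , 54 , 66
12 , 12
Third differences constant at 12.
66 + 12 = 78;  201 + 78 = 279;  457 + 279 = 736
78 + 12 = 90;  279 + 90 = 369;  736 + 369 = 1105
90 + 12 = 102;  369 + 102 = 471;  1105 + 471 = 1576
102 + 12 = 114;  471 + 114 = 585;  1576 + 585 = 2161
114 + 12 = 126;  585 + 126 = 711;  2161 + 711 = 2872

2872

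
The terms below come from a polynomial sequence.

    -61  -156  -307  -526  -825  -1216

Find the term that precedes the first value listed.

-10

D1: -95, -151, -219, -299, -391
D2: -56, -68, -80, -92
D3: -12, -12, -12
The third differences are constant at -12.
Work back: -56 + 12 = -44;  -95 + 44 = -51;  -61 + 51 = -10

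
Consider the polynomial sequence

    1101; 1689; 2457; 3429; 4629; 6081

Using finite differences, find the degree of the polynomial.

588, 768, 972, 1200, 1452
180, 204, 228, 252
24, 24, 24
The third differences are constant, so the polynomial has degree 3.

3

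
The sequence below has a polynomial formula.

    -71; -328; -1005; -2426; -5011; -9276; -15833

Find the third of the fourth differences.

First differences: -257, -677, -1421, -2585, -4265, -6557
Second differences: -420, -744, -1164, -1680, -2292
Third differences: -324, -420, -516, -612
Fourth differences: -96, -96, -96

-96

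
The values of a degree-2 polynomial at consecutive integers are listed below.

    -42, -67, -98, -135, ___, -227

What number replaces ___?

Using the first 4 terms:
D1: -25  -31  -37
D2: -6  -6
Constant second difference = -6.
Extend forward: -37 − 6 = -43;  -135 − 43 = -178

-178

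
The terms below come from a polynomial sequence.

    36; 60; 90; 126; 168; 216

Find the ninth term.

396

First differences: 24, 30, 36, 42, 48
Second differences: 6, 6, 6, 6
The second differences are constant (6).
48 + 6 = 54;  216 + 54 = 270
54 + 6 = 60;  270 + 60 = 330
60 + 6 = 66;  330 + 66 = 396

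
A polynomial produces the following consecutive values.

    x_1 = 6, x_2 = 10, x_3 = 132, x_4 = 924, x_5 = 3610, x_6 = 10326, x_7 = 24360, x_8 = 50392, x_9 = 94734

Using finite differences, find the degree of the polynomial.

5

Δ: 4, 122, 792, 2686, 6716, 14034, 26032, 44342
Δ²: 118, 670, 1894, 4030, 7318, 11998, 18310
Δ³: 552, 1224, 2136, 3288, 4680, 6312
Δ⁴: 672, 912, 1152, 1392, 1632
Δ⁵: 240, 240, 240, 240
The fifth differences are constant, so the polynomial has degree 5.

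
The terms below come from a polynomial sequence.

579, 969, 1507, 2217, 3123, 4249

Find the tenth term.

11433

First differences: 390, 538, 710, 906, 1126
Second differences: 148, 172, 196, 220
Third differences: 24, 24, 24
The third differences are constant (24).
220 + 24 = 244;  1126 + 244 = 1370;  4249 + 1370 = 5619
244 + 24 = 268;  1370 + 268 = 1638;  5619 + 1638 = 7257
268 + 24 = 292;  1638 + 292 = 1930;  7257 + 1930 = 9187
292 + 24 = 316;  1930 + 316 = 2246;  9187 + 2246 = 11433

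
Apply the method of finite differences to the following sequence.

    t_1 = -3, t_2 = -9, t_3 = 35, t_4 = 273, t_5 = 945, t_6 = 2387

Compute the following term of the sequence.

5031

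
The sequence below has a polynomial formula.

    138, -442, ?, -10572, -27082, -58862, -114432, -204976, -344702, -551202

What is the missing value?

Using the last 7 terms:
First differences: -16510, -31780, -55570, -90544, -139726, -206500
Second differences: -15270, -23790, -34974, -49182, -66774
Third differences: -8520, -11184, -14208, -17592
Fourth differences: -2664, -3024, -3384
Fifth differences: -360, -360
Constant fifth difference = -360.
Extend backward: -2664 + 360 = -2304;  -8520 + 2304 = -6216;  -15270 + 6216 = -9054;  -16510 + 9054 = -7456;  -10572 + 7456 = -3116

-3116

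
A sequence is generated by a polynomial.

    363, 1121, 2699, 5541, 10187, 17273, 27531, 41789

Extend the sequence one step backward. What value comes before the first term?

77

758, 1578, 2842, 4646, 7086, 10258, 14258
820, 1264, 1804, 2440, 3172, 4000
444, 540, 636, 732, 828
96, 96, 96, 96
The fourth differences are constant at 96.
Work back: 444 − 96 = 348;  820 − 348 = 472;  758 − 472 = 286;  363 − 286 = 77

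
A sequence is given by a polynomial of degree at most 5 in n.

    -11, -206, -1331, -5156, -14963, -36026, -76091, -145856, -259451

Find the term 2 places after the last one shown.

-694691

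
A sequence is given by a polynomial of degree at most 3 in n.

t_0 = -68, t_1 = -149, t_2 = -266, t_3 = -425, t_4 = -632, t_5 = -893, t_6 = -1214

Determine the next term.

-1601

First differences: -81  -117  -159  -207  -261  -321
Second differences: -36  -42  -48  -54  -60
Third differences: -6  -6  -6  -6
The third differences are constant (-6).
-60 − 6 = -66;  -321 − 66 = -387;  -1214 − 387 = -1601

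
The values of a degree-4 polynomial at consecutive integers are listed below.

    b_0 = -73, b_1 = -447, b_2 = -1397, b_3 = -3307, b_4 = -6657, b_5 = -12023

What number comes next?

-20077

First differences: -374, -950, -1910, -3350, -5366
Second differences: -576, -960, -1440, -2016
Third differences: -384, -480, -576
Fourth differences: -96, -96
Constant fourth difference = -96, so extend:
-576 − 96 = -672;  -2016 − 672 = -2688;  -5366 − 2688 = -8054;  -12023 − 8054 = -20077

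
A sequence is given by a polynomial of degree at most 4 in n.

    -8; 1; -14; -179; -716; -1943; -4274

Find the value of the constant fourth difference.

D1: 9, -15, -165, -537, -1227, -2331
D2: -24, -150, -372, -690, -1104
D3: -126, -222, -318, -414
D4: -96, -96, -96

-96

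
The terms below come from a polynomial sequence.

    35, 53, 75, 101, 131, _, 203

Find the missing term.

Using the first 5 terms:
Δ: 18, 22, 26, 30
Δ²: 4, 4, 4
Constant second difference = 4.
Extend forward: 30 + 4 = 34;  131 + 34 = 165

165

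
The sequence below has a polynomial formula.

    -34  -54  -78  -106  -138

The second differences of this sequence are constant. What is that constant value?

-4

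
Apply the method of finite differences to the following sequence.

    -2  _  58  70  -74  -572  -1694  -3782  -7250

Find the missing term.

Using the last 7 terms:
First differences: 12  -144  -498  -1122  -2088  -3468
Second differences: -156  -354  -624  -966  -1380
Third differences: -198  -270  -342  -414
Fourth differences: -72  -72  -72
Constant fourth difference = -72.
Extend backward: -198 + 72 = -126;  -156 + 126 = -30;  12 + 30 = 42;  58 − 42 = 16

16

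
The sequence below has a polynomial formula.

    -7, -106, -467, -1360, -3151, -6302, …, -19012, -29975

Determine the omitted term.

-11371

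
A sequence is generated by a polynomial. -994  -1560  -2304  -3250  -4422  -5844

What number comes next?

D1: -566, -744, -946, -1172, -1422
D2: -178, -202, -226, -250
D3: -24, -24, -24
Third differences constant at -24.
-250 − 24 = -274;  -1422 − 274 = -1696;  -5844 − 1696 = -7540

-7540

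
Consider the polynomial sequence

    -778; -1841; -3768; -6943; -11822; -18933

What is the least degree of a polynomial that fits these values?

4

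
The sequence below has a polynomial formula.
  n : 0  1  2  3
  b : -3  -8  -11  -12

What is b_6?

Δ: -5  -3  -1
Δ²: 2  2
The second differences are constant (2).
-1 + 2 = 1;  -12 + 1 = -11
1 + 2 = 3;  -11 + 3 = -8
3 + 2 = 5;  -8 + 5 = -3

-3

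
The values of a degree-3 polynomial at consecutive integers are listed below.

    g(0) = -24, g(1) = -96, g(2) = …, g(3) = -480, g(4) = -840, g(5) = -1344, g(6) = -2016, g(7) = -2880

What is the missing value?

Using the last 5 terms:
D1: -360  -504  -672  -864
D2: -144  -168  -192
D3: -24  -24
Constant third difference = -24.
Extend backward: -144 + 24 = -120;  -360 + 120 = -240;  -480 + 240 = -240

-240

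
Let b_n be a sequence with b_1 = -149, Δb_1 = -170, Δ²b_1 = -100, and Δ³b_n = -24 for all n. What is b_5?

Build the table forward from the leading diagonal:
D3: -24  -24  -24  -24  -24
D2: -100  -124  -148  -172  -196
D1: -170  -270  -394  -542  -714
b: -149  -319  -589  -983  -1525

-1525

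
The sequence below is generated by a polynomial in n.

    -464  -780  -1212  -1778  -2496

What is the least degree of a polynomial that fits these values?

3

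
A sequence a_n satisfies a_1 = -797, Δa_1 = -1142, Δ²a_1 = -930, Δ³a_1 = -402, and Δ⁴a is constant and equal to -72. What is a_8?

-44911

Build the table forward from the leading diagonal:
Fourth differences: -72  -72  -72  -72  -72  -72  -72  -72
Third differences: -402  -474  -546  -618  -690  -762  -834  -906
Second differences: -930  -1332  -1806  -2352  -2970  -3660  -4422  -5256
First differences: -1142  -2072  -3404  -5210  -7562  -10532  -14192  -18614
a: -797  -1939  -4011  -7415  -12625  -20187  -30719  -44911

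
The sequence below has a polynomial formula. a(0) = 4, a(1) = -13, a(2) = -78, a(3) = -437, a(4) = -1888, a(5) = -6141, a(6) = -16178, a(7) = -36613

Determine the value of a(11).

Δ: -17  -65  -359  -1451  -4253  -10037  -20435
Δ²: -48  -294  -1092  -2802  -5784  -10398
Δ³: -246  -798  -1710  -2982  -4614
Δ⁴: -552  -912  -1272  -1632
Δ⁵: -360  -360  -360
Fifth differences constant at -360.
-1632 − 360 = -1992;  -4614 − 1992 = -6606;  -10398 − 6606 = -17004;  -20435 − 17004 = -37439;  -36613 − 37439 = -74052
-1992 − 360 = -2352;  -6606 − 2352 = -8958;  -17004 − 8958 = -25962;  -37439 − 25962 = -63401;  -74052 − 63401 = -137453
-2352 − 360 = -2712;  -8958 − 2712 = -11670;  -25962 − 11670 = -37632;  -63401 − 37632 = -101033;  -137453 − 101033 = -238486
-2712 − 360 = -3072;  -11670 − 3072 = -14742;  -37632 − 14742 = -52374;  -101033 − 52374 = -153407;  -238486 − 153407 = -391893

-391893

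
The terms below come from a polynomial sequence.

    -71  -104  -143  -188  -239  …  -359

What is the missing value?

-296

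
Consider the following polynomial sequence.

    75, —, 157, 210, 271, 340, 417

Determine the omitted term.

Using the last 5 terms:
D1: 53  61  69  77
D2: 8  8  8
Constant second difference = 8.
Extend backward: 53 − 8 = 45;  157 − 45 = 112

112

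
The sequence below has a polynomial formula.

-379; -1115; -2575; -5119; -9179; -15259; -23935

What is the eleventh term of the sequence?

-98639

Δ: -736  -1460  -2544  -4060  -6080  -8676
Δ²: -724  -1084  -1516  -2020  -2596
Δ³: -360  -432  -504  -576
Δ⁴: -72  -72  -72
Fourth differences constant at -72.
-576 − 72 = -648;  -2596 − 648 = -3244;  -8676 − 3244 = -11920;  -23935 − 11920 = -35855
-648 − 72 = -720;  -3244 − 720 = -3964;  -11920 − 3964 = -15884;  -35855 − 15884 = -51739
-720 − 72 = -792;  -3964 − 792 = -4756;  -15884 − 4756 = -20640;  -51739 − 20640 = -72379
-792 − 72 = -864;  -4756 − 864 = -5620;  -20640 − 5620 = -26260;  -72379 − 26260 = -98639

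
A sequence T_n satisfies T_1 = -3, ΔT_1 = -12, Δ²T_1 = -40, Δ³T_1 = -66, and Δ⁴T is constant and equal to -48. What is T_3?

-67

Build the table forward from the leading diagonal:
Δ⁴: -48, -48, -48
Δ³: -66, -114, -162
Δ²: -40, -106, -220
Δ: -12, -52, -158
T: -3, -15, -67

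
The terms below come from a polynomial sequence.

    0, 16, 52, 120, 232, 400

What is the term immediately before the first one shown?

First differences: 16  36  68  112  168
Second differences: 20  32  44  56
Third differences: 12  12  12
The third differences are constant at 12.
Work back: 20 − 12 = 8;  16 − 8 = 8;  0 − 8 = -8

-8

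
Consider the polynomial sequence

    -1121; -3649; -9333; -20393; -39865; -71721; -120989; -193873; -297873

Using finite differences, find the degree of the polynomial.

5

-2528, -5684, -11060, -19472, -31856, -49268, -72884, -104000
-3156, -5376, -8412, -12384, -17412, -23616, -31116
-2220, -3036, -3972, -5028, -6204, -7500
-816, -936, -1056, -1176, -1296
-120, -120, -120, -120
The fifth differences are constant, so the polynomial has degree 5.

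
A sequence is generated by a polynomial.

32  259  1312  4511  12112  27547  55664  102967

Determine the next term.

177856

D1: 227  1053  3199  7601  15435  28117  47303
D2: 826  2146  4402  7834  12682  19186
D3: 1320  2256  3432  4848  6504
D4: 936  1176  1416  1656
D5: 240  240  240
Fifth differences constant at 240.
1656 + 240 = 1896;  6504 + 1896 = 8400;  19186 + 8400 = 27586;  47303 + 27586 = 74889;  102967 + 74889 = 177856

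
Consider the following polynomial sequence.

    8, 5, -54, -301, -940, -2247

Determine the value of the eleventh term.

-33502

D1: -3 , -59 , -247 , -639 , -1307
D2: -56 , -188 , -392 , -668
D3: -132 , -204 , -276
D4: -72 , -72
Constant fourth difference = -72, so extend:
-276 − 72 = -348;  -668 − 348 = -1016;  -1307 − 1016 = -2323;  -2247 − 2323 = -4570
-348 − 72 = -420;  -1016 − 420 = -1436;  -2323 − 1436 = -3759;  -4570 − 3759 = -8329
-420 − 72 = -492;  -1436 − 492 = -1928;  -3759 − 1928 = -5687;  -8329 − 5687 = -14016
-492 − 72 = -564;  -1928 − 564 = -2492;  -5687 − 2492 = -8179;  -14016 − 8179 = -22195
-564 − 72 = -636;  -2492 − 636 = -3128;  -8179 − 3128 = -11307;  -22195 − 11307 = -33502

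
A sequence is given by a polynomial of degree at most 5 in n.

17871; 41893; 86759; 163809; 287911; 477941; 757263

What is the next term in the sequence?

1154209

24022, 44866, 77050, 124102, 190030, 279322
20844, 32184, 47052, 65928, 89292
11340, 14868, 18876, 23364
3528, 4008, 4488
480, 480
The fifth differences are constant (480).
4488 + 480 = 4968;  23364 + 4968 = 28332;  89292 + 28332 = 117624;  279322 + 117624 = 396946;  757263 + 396946 = 1154209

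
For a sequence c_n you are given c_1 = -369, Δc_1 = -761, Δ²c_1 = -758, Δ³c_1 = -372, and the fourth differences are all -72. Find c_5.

Build the table forward from the leading diagonal:
Δ⁴: -72, -72, -72, -72, -72
Δ³: -372, -444, -516, -588, -660
Δ²: -758, -1130, -1574, -2090, -2678
Δ: -761, -1519, -2649, -4223, -6313
c: -369, -1130, -2649, -5298, -9521

-9521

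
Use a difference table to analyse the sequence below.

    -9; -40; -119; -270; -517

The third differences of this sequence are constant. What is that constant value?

-24

Δ: -31, -79, -151, -247
Δ²: -48, -72, -96
Δ³: -24, -24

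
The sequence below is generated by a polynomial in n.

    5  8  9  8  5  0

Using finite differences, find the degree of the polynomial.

2

Δ: 3, 1, -1, -3, -5
Δ²: -2, -2, -2, -2
The second differences are constant, so the polynomial has degree 2.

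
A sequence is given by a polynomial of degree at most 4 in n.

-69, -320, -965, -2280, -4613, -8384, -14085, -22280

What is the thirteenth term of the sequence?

-251  -645  -1315  -2333  -3771  -5701  -8195
-394  -670  -1018  -1438  -1930  -2494
-276  -348  -420  -492  -564
-72  -72  -72  -72
Fourth differences constant at -72.
-564 − 72 = -636;  -2494 − 636 = -3130;  -8195 − 3130 = -11325;  -22280 − 11325 = -33605
-636 − 72 = -708;  -3130 − 708 = -3838;  -11325 − 3838 = -15163;  -33605 − 15163 = -48768
-708 − 72 = -780;  -3838 − 780 = -4618;  -15163 − 4618 = -19781;  -48768 − 19781 = -68549
-780 − 72 = -852;  -4618 − 852 = -5470;  -19781 − 5470 = -25251;  -68549 − 25251 = -93800
-852 − 72 = -924;  -5470 − 924 = -6394;  -25251 − 6394 = -31645;  -93800 − 31645 = -125445

-125445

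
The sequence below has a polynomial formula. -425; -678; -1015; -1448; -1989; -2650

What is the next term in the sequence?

-3443

D1: -253 , -337 , -433 , -541 , -661
D2: -84 , -96 , -108 , -120
D3: -12 , -12 , -12
Constant third difference = -12, so extend:
-120 − 12 = -132;  -661 − 132 = -793;  -2650 − 793 = -3443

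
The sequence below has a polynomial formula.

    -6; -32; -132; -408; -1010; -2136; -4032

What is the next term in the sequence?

D1: -26  -100  -276  -602  -1126  -1896
D2: -74  -176  -326  -524  -770
D3: -102  -150  -198  -246
D4: -48  -48  -48
Constant fourth difference = -48, so extend:
-246 − 48 = -294;  -770 − 294 = -1064;  -1896 − 1064 = -2960;  -4032 − 2960 = -6992

-6992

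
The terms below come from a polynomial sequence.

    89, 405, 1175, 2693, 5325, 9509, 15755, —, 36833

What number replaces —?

Using the first 7 terms:
Δ: 316, 770, 1518, 2632, 4184, 6246
Δ²: 454, 748, 1114, 1552, 2062
Δ³: 294, 366, 438, 510
Δ⁴: 72, 72, 72
Constant fourth difference = 72.
Extend forward: 510 + 72 = 582;  2062 + 582 = 2644;  6246 + 2644 = 8890;  15755 + 8890 = 24645

24645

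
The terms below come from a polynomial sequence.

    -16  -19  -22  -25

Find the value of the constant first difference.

D1: -3, -3, -3

-3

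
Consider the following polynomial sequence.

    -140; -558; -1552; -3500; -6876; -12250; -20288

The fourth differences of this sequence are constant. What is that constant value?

-96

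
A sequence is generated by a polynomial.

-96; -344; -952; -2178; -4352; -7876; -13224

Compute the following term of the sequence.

Δ: -248, -608, -1226, -2174, -3524, -5348
Δ²: -360, -618, -948, -1350, -1824
Δ³: -258, -330, -402, -474
Δ⁴: -72, -72, -72
Fourth differences constant at -72.
-474 − 72 = -546;  -1824 − 546 = -2370;  -5348 − 2370 = -7718;  -13224 − 7718 = -20942

-20942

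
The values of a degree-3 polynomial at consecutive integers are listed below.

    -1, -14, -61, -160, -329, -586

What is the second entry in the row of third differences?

First differences: -13, -47, -99, -169, -257
Second differences: -34, -52, -70, -88
Third differences: -18, -18, -18

-18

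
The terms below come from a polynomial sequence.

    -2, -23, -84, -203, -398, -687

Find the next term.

-1088

-21, -61, -119, -195, -289
-40, -58, -76, -94
-18, -18, -18
The third differences are constant (-18).
-94 − 18 = -112;  -289 − 112 = -401;  -687 − 401 = -1088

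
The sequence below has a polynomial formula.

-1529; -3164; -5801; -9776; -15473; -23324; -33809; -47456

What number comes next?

-64841

First differences: -1635, -2637, -3975, -5697, -7851, -10485, -13647
Second differences: -1002, -1338, -1722, -2154, -2634, -3162
Third differences: -336, -384, -432, -480, -528
Fourth differences: -48, -48, -48, -48
The fourth differences are constant (-48).
-528 − 48 = -576;  -3162 − 576 = -3738;  -13647 − 3738 = -17385;  -47456 − 17385 = -64841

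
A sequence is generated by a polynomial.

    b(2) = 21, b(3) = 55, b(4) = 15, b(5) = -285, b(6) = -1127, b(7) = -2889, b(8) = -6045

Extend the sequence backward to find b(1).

3

First differences: 34  -40  -300  -842  -1762  -3156
Second differences: -74  -260  -542  -920  -1394
Third differences: -186  -282  -378  -474
Fourth differences: -96  -96  -96
The fourth differences are constant at -96.
Work back: -186 + 96 = -90;  -74 + 90 = 16;  34 − 16 = 18;  21 − 18 = 3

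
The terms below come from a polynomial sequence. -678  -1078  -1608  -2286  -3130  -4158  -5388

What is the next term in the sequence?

First differences: -400, -530, -678, -844, -1028, -1230
Second differences: -130, -148, -166, -184, -202
Third differences: -18, -18, -18, -18
Constant third difference = -18, so extend:
-202 − 18 = -220;  -1230 − 220 = -1450;  -5388 − 1450 = -6838

-6838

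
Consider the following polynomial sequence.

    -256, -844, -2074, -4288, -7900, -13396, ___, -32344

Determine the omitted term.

Using the first 6 terms:
Δ: -588  -1230  -2214  -3612  -5496
Δ²: -642  -984  -1398  -1884
Δ³: -342  -414  -486
Δ⁴: -72  -72
Constant fourth difference = -72.
Extend forward: -486 − 72 = -558;  -1884 − 558 = -2442;  -5496 − 2442 = -7938;  -13396 − 7938 = -21334

-21334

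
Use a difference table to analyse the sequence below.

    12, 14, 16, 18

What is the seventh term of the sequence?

D1: 2  2  2
The first differences are constant (2).
18 + 2 = 20
20 + 2 = 22
22 + 2 = 24

24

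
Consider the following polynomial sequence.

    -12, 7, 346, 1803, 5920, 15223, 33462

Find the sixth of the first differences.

D1: 19, 339, 1457, 4117, 9303, 18239
D2: 320, 1118, 2660, 5186, 8936
D3: 798, 1542, 2526, 3750
D4: 744, 984, 1224
D5: 240, 240

18239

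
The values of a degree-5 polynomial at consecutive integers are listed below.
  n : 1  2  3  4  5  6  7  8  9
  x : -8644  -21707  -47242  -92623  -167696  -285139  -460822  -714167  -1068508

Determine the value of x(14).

-5491043

D1: -13063  -25535  -45381  -75073  -117443  -175683  -253345  -354341
D2: -12472  -19846  -29692  -42370  -58240  -77662  -100996
D3: -7374  -9846  -12678  -15870  -19422  -23334
D4: -2472  -2832  -3192  -3552  -3912
D5: -360  -360  -360  -360
Fifth differences constant at -360.
-3912 − 360 = -4272;  -23334 − 4272 = -27606;  -100996 − 27606 = -128602;  -354341 − 128602 = -482943;  -1068508 − 482943 = -1551451
-4272 − 360 = -4632;  -27606 − 4632 = -32238;  -128602 − 32238 = -160840;  -482943 − 160840 = -643783;  -1551451 − 643783 = -2195234
-4632 − 360 = -4992;  -32238 − 4992 = -37230;  -160840 − 37230 = -198070;  -643783 − 198070 = -841853;  -2195234 − 841853 = -3037087
-4992 − 360 = -5352;  -37230 − 5352 = -42582;  -198070 − 42582 = -240652;  -841853 − 240652 = -1082505;  -3037087 − 1082505 = -4119592
-5352 − 360 = -5712;  -42582 − 5712 = -48294;  -240652 − 48294 = -288946;  -1082505 − 288946 = -1371451;  -4119592 − 1371451 = -5491043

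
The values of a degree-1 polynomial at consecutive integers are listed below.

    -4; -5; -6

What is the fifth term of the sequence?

-8

First differences: -1  -1
The first differences are constant (-1).
-6 − 1 = -7
-7 − 1 = -8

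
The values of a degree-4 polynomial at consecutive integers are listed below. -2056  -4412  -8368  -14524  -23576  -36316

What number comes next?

-2356  -3956  -6156  -9052  -12740
-1600  -2200  -2896  -3688
-600  -696  -792
-96  -96
The fourth differences are constant (-96).
-792 − 96 = -888;  -3688 − 888 = -4576;  -12740 − 4576 = -17316;  -36316 − 17316 = -53632

-53632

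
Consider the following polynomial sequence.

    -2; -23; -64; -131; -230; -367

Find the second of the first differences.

Δ: -21, -41, -67, -99, -137
Δ²: -20, -26, -32, -38
Δ³: -6, -6, -6

-41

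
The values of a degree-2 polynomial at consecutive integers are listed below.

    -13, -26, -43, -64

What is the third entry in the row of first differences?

-21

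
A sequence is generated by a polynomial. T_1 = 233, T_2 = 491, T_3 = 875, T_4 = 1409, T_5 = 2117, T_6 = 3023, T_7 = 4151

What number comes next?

5525

258, 384, 534, 708, 906, 1128
126, 150, 174, 198, 222
24, 24, 24, 24
Third differences constant at 24.
222 + 24 = 246;  1128 + 246 = 1374;  4151 + 1374 = 5525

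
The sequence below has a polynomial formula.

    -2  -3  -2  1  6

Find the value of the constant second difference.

First differences: -1, 1, 3, 5
Second differences: 2, 2, 2

2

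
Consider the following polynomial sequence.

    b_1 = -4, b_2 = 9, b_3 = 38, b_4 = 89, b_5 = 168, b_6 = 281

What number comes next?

13, 29, 51, 79, 113
16, 22, 28, 34
6, 6, 6
Constant third difference = 6, so extend:
34 + 6 = 40;  113 + 40 = 153;  281 + 153 = 434

434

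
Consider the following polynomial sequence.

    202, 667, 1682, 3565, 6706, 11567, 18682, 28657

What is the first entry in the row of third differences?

D1: 465, 1015, 1883, 3141, 4861, 7115, 9975
D2: 550, 868, 1258, 1720, 2254, 2860
D3: 318, 390, 462, 534, 606
D4: 72, 72, 72, 72

318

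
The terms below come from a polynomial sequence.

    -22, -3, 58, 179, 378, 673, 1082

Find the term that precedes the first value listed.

Δ: 19  61  121  199  295  409
Δ²: 42  60  78  96  114
Δ³: 18  18  18  18
The third differences are constant at 18.
Work back: 42 − 18 = 24;  19 − 24 = -5;  -22 + 5 = -17

-17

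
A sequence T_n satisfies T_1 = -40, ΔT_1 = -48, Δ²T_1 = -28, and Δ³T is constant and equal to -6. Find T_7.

-868

Build the table forward from the leading diagonal:
D3: -6, -6, -6, -6, -6, -6, -6
D2: -28, -34, -40, -46, -52, -58, -64
D1: -48, -76, -110, -150, -196, -248, -306
T: -40, -88, -164, -274, -424, -620, -868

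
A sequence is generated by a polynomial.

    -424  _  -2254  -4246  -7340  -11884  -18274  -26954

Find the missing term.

-1064

Using the last 6 terms:
-1992  -3094  -4544  -6390  -8680
-1102  -1450  -1846  -2290
-348  -396  -444
-48  -48
Constant fourth difference = -48.
Extend backward: -348 + 48 = -300;  -1102 + 300 = -802;  -1992 + 802 = -1190;  -2254 + 1190 = -1064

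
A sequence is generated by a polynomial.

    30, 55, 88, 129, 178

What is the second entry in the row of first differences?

33

D1: 25, 33, 41, 49
D2: 8, 8, 8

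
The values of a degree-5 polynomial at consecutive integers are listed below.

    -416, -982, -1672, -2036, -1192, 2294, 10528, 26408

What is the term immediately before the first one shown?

-112

First differences: -566, -690, -364, 844, 3486, 8234, 15880
Second differences: -124, 326, 1208, 2642, 4748, 7646
Third differences: 450, 882, 1434, 2106, 2898
Fourth differences: 432, 552, 672, 792
Fifth differences: 120, 120, 120
The fifth differences are constant at 120.
Work back: 432 − 120 = 312;  450 − 312 = 138;  -124 − 138 = -262;  -566 + 262 = -304;  -416 + 304 = -112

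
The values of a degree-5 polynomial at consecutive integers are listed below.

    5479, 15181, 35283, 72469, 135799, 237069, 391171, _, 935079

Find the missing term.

616453

Using the first 7 terms:
9702  20102  37186  63330  101270  154102
10400  17084  26144  37940  52832
6684  9060  11796  14892
2376  2736  3096
360  360
Constant fifth difference = 360.
Extend forward: 3096 + 360 = 3456;  14892 + 3456 = 18348;  52832 + 18348 = 71180;  154102 + 71180 = 225282;  391171 + 225282 = 616453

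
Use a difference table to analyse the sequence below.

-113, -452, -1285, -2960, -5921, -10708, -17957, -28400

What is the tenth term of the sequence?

-339, -833, -1675, -2961, -4787, -7249, -10443
-494, -842, -1286, -1826, -2462, -3194
-348, -444, -540, -636, -732
-96, -96, -96, -96
Constant fourth difference = -96, so extend:
-732 − 96 = -828;  -3194 − 828 = -4022;  -10443 − 4022 = -14465;  -28400 − 14465 = -42865
-828 − 96 = -924;  -4022 − 924 = -4946;  -14465 − 4946 = -19411;  -42865 − 19411 = -62276

-62276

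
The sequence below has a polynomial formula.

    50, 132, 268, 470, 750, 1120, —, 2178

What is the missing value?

Using the first 6 terms:
82, 136, 202, 280, 370
54, 66, 78, 90
12, 12, 12
Constant third difference = 12.
Extend forward: 90 + 12 = 102;  370 + 102 = 472;  1120 + 472 = 1592

1592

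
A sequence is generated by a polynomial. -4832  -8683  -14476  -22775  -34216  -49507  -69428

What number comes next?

Δ: -3851 , -5793 , -8299 , -11441 , -15291 , -19921
Δ²: -1942 , -2506 , -3142 , -3850 , -4630
Δ³: -564 , -636 , -708 , -780
Δ⁴: -72 , -72 , -72
Fourth differences constant at -72.
-780 − 72 = -852;  -4630 − 852 = -5482;  -19921 − 5482 = -25403;  -69428 − 25403 = -94831

-94831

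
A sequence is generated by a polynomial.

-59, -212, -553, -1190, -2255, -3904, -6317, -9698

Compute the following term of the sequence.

First differences: -153  -341  -637  -1065  -1649  -2413  -3381
Second differences: -188  -296  -428  -584  -764  -968
Third differences: -108  -132  -156  -180  -204
Fourth differences: -24  -24  -24  -24
Constant fourth difference = -24, so extend:
-204 − 24 = -228;  -968 − 228 = -1196;  -3381 − 1196 = -4577;  -9698 − 4577 = -14275

-14275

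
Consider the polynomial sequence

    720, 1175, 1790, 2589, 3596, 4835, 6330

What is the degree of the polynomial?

3

D1: 455, 615, 799, 1007, 1239, 1495
D2: 160, 184, 208, 232, 256
D3: 24, 24, 24, 24
The third differences are constant, so the polynomial has degree 3.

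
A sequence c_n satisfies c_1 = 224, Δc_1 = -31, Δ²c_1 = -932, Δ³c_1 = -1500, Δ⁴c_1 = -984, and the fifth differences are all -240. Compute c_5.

-12476

Build the table forward from the leading diagonal:
Fifth differences: -240  -240  -240  -240  -240
Fourth differences: -984  -1224  -1464  -1704  -1944
Third differences: -1500  -2484  -3708  -5172  -6876
Second differences: -932  -2432  -4916  -8624  -13796
First differences: -31  -963  -3395  -8311  -16935
c: 224  193  -770  -4165  -12476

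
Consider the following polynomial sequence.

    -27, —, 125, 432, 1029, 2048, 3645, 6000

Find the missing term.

0

Using the last 6 terms:
307, 597, 1019, 1597, 2355
290, 422, 578, 758
132, 156, 180
24, 24
Constant fourth difference = 24.
Extend backward: 132 − 24 = 108;  290 − 108 = 182;  307 − 182 = 125;  125 − 125 = 0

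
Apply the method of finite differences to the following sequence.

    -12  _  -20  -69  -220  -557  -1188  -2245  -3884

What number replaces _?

Using the last 7 terms:
-49, -151, -337, -631, -1057, -1639
-102, -186, -294, -426, -582
-84, -108, -132, -156
-24, -24, -24
Constant fourth difference = -24.
Extend backward: -84 + 24 = -60;  -102 + 60 = -42;  -49 + 42 = -7;  -20 + 7 = -13

-13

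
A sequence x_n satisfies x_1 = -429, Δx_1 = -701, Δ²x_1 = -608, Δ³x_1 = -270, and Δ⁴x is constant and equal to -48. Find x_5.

Build the table forward from the leading diagonal:
Fourth differences: -48, -48, -48, -48, -48
Third differences: -270, -318, -366, -414, -462
Second differences: -608, -878, -1196, -1562, -1976
First differences: -701, -1309, -2187, -3383, -4945
x: -429, -1130, -2439, -4626, -8009

-8009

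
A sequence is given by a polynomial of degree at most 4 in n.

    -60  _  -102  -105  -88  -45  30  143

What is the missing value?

-85

Using the last 6 terms:
First differences: -3, 17, 43, 75, 113
Second differences: 20, 26, 32, 38
Third differences: 6, 6, 6
Constant third difference = 6.
Extend backward: 20 − 6 = 14;  -3 − 14 = -17;  -102 + 17 = -85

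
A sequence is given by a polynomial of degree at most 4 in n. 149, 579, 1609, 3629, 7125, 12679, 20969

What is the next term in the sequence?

430, 1030, 2020, 3496, 5554, 8290
600, 990, 1476, 2058, 2736
390, 486, 582, 678
96, 96, 96
Fourth differences constant at 96.
678 + 96 = 774;  2736 + 774 = 3510;  8290 + 3510 = 11800;  20969 + 11800 = 32769

32769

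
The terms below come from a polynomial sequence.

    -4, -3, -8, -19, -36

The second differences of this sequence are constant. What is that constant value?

-6

D1: 1, -5, -11, -17
D2: -6, -6, -6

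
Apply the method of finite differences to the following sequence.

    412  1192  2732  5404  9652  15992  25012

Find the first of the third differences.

372

Δ: 780, 1540, 2672, 4248, 6340, 9020
Δ²: 760, 1132, 1576, 2092, 2680
Δ³: 372, 444, 516, 588
Δ⁴: 72, 72, 72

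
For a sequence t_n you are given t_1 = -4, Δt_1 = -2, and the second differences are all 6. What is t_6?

46

Build the table forward from the leading diagonal:
Second differences: 6  6  6  6  6  6
First differences: -2  4  10  16  22  28
t: -4  -6  -2  8  24  46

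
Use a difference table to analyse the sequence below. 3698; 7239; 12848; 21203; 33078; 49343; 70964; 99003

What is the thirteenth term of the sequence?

379358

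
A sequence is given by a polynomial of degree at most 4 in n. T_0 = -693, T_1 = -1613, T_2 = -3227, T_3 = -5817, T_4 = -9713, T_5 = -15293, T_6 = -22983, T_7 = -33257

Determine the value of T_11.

First differences: -920, -1614, -2590, -3896, -5580, -7690, -10274
Second differences: -694, -976, -1306, -1684, -2110, -2584
Third differences: -282, -330, -378, -426, -474
Fourth differences: -48, -48, -48, -48
Constant fourth difference = -48, so extend:
-474 − 48 = -522;  -2584 − 522 = -3106;  -10274 − 3106 = -13380;  -33257 − 13380 = -46637
-522 − 48 = -570;  -3106 − 570 = -3676;  -13380 − 3676 = -17056;  -46637 − 17056 = -63693
-570 − 48 = -618;  -3676 − 618 = -4294;  -17056 − 4294 = -21350;  -63693 − 21350 = -85043
-618 − 48 = -666;  -4294 − 666 = -4960;  -21350 − 4960 = -26310;  -85043 − 26310 = -111353

-111353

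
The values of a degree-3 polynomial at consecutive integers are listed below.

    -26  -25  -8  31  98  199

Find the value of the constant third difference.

6

Δ: 1, 17, 39, 67, 101
Δ²: 16, 22, 28, 34
Δ³: 6, 6, 6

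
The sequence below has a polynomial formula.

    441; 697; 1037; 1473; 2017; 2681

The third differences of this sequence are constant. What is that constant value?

12

First differences: 256, 340, 436, 544, 664
Second differences: 84, 96, 108, 120
Third differences: 12, 12, 12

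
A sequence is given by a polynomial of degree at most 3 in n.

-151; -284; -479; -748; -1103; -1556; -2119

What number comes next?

-2804

D1: -133 , -195 , -269 , -355 , -453 , -563
D2: -62 , -74 , -86 , -98 , -110
D3: -12 , -12 , -12 , -12
Third differences constant at -12.
-110 − 12 = -122;  -563 − 122 = -685;  -2119 − 685 = -2804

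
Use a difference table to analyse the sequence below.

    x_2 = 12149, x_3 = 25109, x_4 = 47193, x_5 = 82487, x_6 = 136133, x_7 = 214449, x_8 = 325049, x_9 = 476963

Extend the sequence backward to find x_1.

5163

D1: 12960, 22084, 35294, 53646, 78316, 110600, 151914
D2: 9124, 13210, 18352, 24670, 32284, 41314
D3: 4086, 5142, 6318, 7614, 9030
D4: 1056, 1176, 1296, 1416
D5: 120, 120, 120
The fifth differences are constant at 120.
Work back: 1056 − 120 = 936;  4086 − 936 = 3150;  9124 − 3150 = 5974;  12960 − 5974 = 6986;  12149 − 6986 = 5163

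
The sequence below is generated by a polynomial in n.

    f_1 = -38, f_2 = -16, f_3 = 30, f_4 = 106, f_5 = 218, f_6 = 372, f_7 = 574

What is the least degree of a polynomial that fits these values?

22, 46, 76, 112, 154, 202
24, 30, 36, 42, 48
6, 6, 6, 6
The third differences are constant, so the polynomial has degree 3.

3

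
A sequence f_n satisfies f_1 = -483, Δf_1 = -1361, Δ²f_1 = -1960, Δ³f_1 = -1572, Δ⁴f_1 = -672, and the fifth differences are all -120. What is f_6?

-46088

Build the table forward from the leading diagonal:
Fifth differences: -120, -120, -120, -120, -120, -120
Fourth differences: -672, -792, -912, -1032, -1152, -1272
Third differences: -1572, -2244, -3036, -3948, -4980, -6132
Second differences: -1960, -3532, -5776, -8812, -12760, -17740
First differences: -1361, -3321, -6853, -12629, -21441, -34201
f: -483, -1844, -5165, -12018, -24647, -46088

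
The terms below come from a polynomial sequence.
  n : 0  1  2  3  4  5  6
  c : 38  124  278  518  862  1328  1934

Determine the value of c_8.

3638

86, 154, 240, 344, 466, 606
68, 86, 104, 122, 140
18, 18, 18, 18
Constant third difference = 18, so extend:
140 + 18 = 158;  606 + 158 = 764;  1934 + 764 = 2698
158 + 18 = 176;  764 + 176 = 940;  2698 + 940 = 3638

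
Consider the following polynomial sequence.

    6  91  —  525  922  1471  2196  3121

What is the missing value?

256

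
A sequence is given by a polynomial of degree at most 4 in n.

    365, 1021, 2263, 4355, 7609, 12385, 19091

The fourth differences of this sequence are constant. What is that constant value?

Δ: 656, 1242, 2092, 3254, 4776, 6706
Δ²: 586, 850, 1162, 1522, 1930
Δ³: 264, 312, 360, 408
Δ⁴: 48, 48, 48

48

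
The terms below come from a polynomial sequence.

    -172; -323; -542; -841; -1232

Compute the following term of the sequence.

-1727

-151  -219  -299  -391
-68  -80  -92
-12  -12
Third differences constant at -12.
-92 − 12 = -104;  -391 − 104 = -495;  -1232 − 495 = -1727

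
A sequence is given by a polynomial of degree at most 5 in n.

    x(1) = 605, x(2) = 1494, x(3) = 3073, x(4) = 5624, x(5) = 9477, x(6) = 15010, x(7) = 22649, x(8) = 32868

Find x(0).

172

Δ: 889, 1579, 2551, 3853, 5533, 7639, 10219
Δ²: 690, 972, 1302, 1680, 2106, 2580
Δ³: 282, 330, 378, 426, 474
Δ⁴: 48, 48, 48, 48
The fourth differences are constant at 48.
Work back: 282 − 48 = 234;  690 − 234 = 456;  889 − 456 = 433;  605 − 433 = 172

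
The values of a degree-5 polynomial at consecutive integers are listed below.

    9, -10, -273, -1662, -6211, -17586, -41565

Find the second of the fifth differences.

First differences: -19, -263, -1389, -4549, -11375, -23979
Second differences: -244, -1126, -3160, -6826, -12604
Third differences: -882, -2034, -3666, -5778
Fourth differences: -1152, -1632, -2112
Fifth differences: -480, -480

-480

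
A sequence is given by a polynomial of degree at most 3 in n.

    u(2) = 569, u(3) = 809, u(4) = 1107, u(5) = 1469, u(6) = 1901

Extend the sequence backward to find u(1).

381

Δ: 240  298  362  432
Δ²: 58  64  70
Δ³: 6  6
The third differences are constant at 6.
Work back: 58 − 6 = 52;  240 − 52 = 188;  569 − 188 = 381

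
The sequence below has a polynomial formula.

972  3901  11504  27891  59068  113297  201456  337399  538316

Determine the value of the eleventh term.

1222672

First differences: 2929  7603  16387  31177  54229  88159  135943  200917
Second differences: 4674  8784  14790  23052  33930  47784  64974
Third differences: 4110  6006  8262  10878  13854  17190
Fourth differences: 1896  2256  2616  2976  3336
Fifth differences: 360  360  360  360
Fifth differences constant at 360.
3336 + 360 = 3696;  17190 + 3696 = 20886;  64974 + 20886 = 85860;  200917 + 85860 = 286777;  538316 + 286777 = 825093
3696 + 360 = 4056;  20886 + 4056 = 24942;  85860 + 24942 = 110802;  286777 + 110802 = 397579;  825093 + 397579 = 1222672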